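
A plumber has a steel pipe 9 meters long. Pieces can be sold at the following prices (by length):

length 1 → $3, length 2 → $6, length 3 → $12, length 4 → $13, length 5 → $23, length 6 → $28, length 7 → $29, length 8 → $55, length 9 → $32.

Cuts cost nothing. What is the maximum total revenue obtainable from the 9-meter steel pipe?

Let r[k] be the best obtainable value from length k. For each k, try every first piece i and keep the best of price[i] + r[k−i].
r[1] = 3
r[2] = max(3+3, 6+0) = 6
r[3] = max(3+6, 6+3, 12+0) = 12
r[4] = max(3+12, 6+6, 12+3, 13+0) = 15
r[5] = max(3+15, 6+12, 12+6, 13+3, 23+0) = 23
r[6] = max(3+23, 6+15, 12+12, 13+6, 23+3, 28+0) = 28
r[7] = max(3+28, 6+23, 12+15, …, 28+3, 29+0) = 31
r[8] = max(3+31, 6+28, 12+23, …, 29+3, 55+0) = 55
r[9] = max(3+55, 6+31, 12+28, …, 55+3, 32+0) = 58
One optimal cutting: 8 + 1 → $55 + $3 = $58.

58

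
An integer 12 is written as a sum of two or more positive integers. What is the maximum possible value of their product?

Define g[k] = max over 1≤i<k of i · max(k−i, g[k−i]); the inner max lets the remainder stay uncut if that's better.
g[2] = 1×max(1,0) = 1×1 = 1
g[3] = 1×max(2,1) = 1×2 = 2
g[4] = 2×max(2,1) = 2×2 = 4
g[5] = 2×max(3,2) = 2×3 = 6
g[6] = 3×max(3,2) = 3×3 = 9
g[7] = 2×max(5,6) = 2×6 = 12
g[8] = 2×max(6,9) = 2×9 = 18
g[9] = 3×max(6,9) = 3×9 = 27
g[10] = 2×max(8,18) = 2×18 = 36
g[11] = 2×max(9,27) = 2×27 = 54
g[12] = 3×max(9,27) = 3×27 = 81
One optimal split: 3 + 3 + 3 + 3; product 3×3×3×3 = 81.

81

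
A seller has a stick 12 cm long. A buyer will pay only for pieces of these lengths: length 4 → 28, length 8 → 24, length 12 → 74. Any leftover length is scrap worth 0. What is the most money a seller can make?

84

Let f[k] be the best obtainable value from length k. For each k, try every first piece i and keep the best of price[i] + f[k−i].
f[1] = 0
f[2] = 0
f[3] = 0
f[4] = 28
f[5] = 28
f[6] = 28
f[7] = 28
f[8] = max(28+28, 24+0) = 56
f[9] = max(28+28, 24+0) = 56
f[10] = max(28+28, 24+0) = 56
f[11] = max(28+28, 24+0) = 56
f[12] = max(28+56, 24+28, 74+0) = 84
One optimal cutting: 4 + 4 + 4 → 84.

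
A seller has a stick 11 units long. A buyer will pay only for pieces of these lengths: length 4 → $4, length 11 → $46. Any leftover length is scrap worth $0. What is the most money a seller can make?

Let best[k] be the best obtainable value from length k. For each k, try every first piece i and keep the best of price[i] + best[k−i].
best[1] = 0
best[2] = 0
best[3] = 0
best[4] = 4
best[5] = 4
best[6] = 4
best[7] = 4
best[8] = 8  (first piece 4, then best[4]=4)
best[9] = 8
best[10] = 8
best[11] = 46
One optimal cutting: 11 → $46.

46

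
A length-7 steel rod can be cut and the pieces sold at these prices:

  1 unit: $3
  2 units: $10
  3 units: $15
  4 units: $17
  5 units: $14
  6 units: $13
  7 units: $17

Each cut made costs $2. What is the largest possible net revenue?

Let net[k] be the best obtainable value from length k. For each k, try every first piece i and keep the best of price[i] + net[k−i] minus the 2 cut fee when i<k.
net[1] = 3
net[2] = 10
net[3] = 15
net[4] = 18  (first piece 2, then net[2]=10)
net[5] = 23  (first piece 2, then net[3]=15)
net[6] = 28  (first piece 3, then net[3]=15)
net[7] = 31  (first piece 2, then net[5]=23)
One optimal plan: pieces 3 + 2 + 2 (2 cuts) → $35 − $4 = $31.

31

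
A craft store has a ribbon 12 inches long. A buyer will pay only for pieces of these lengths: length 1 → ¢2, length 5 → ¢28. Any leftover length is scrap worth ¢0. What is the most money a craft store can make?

Consider every possible first cut. r[k] is the best of p[i]+r[k−i] over all sellable i≤k.
r[1] = 2
r[2] = 4  (first piece 1, then r[1]=2)
r[3] = 6  (first piece 1, then r[2]=4)
r[4] = 8  (first piece 1, then r[3]=6)
r[5] = max(2+8, 28+0) = 28
r[6] = max(2+28, 28+2) = 30
r[7] = max(2+30, 28+4) = 32
r[8] = max(2+32, 28+6) = 34
r[9] = max(2+34, 28+8) = 36
r[10] = max(2+36, 28+28) = 56
r[11] = max(2+56, 28+30) = 58
r[12] = max(2+58, 28+32) = 60
One optimal cutting: 5 + 5 + 1 + 1 → ¢60.

60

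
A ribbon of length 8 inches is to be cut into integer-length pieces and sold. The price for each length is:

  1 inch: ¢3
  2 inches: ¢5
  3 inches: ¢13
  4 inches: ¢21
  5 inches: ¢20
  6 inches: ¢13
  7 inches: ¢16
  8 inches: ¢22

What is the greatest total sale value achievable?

42

Consider every possible first cut. best[k] is the best of p[i]+best[k−i] over all sellable i≤k.
best[1] = 3
best[2] = max(3+3, 5+0) = 6
best[3] = max(3+6, 5+3, 13+0) = 13
best[4] = max(3+13, 5+6, 13+3, 21+0) = 21
best[5] = max(3+21, 5+13, 13+6, 21+3, 20+0) = 24
best[6] = max(3+24, 5+21, 13+13, 21+6, 20+3, 13+0) = 27
best[7] = max(3+27, 5+24, 13+21, …, 13+3, 16+0) = 34
best[8] = max(3+34, 5+27, 13+24, …, 16+3, 22+0) = 42
One optimal cutting: 4 + 4 → ¢21 + ¢21 = ¢42.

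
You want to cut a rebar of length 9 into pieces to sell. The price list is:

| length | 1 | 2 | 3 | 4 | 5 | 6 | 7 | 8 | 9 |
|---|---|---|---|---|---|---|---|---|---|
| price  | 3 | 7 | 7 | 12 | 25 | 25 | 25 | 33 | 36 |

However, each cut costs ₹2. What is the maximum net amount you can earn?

Build net[k] bottom-up: net[k] = max over allowed piece i of (p[i] + net[k−i]) − 2 per cut.
net[1] = 3
net[2] = 7
net[3] = 8  (first piece 1, then net[2]=7)
net[4] = 12  (first piece 2, then net[2]=7)
net[5] = 25
net[6] = 26  (first piece 1, then net[5]=25)
net[7] = 30  (first piece 2, then net[5]=25)
net[8] = 33
net[9] = 36
Best is to make no cuts and sell whole for ₹36.

36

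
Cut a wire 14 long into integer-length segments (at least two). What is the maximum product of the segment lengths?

Define P[k] = max over 1≤i<k of i · max(k−i, P[k−i]); the inner max lets the remainder stay uncut if that's better.
P[2] = 1×max(1,0) = 1×1 = 1
P[3] = max(1×2, 2×1) = 2
P[4] = max(1×3, 2×2, 3×1) = 4
P[5] = max(1×4, 2×3, 3×2, 4×1) = 6
P[6] = max(1×6, 2×4, 3×3, 4×2, 5×1) = 9
P[7] = max(1×9, 2×6, 3×4, 4×3, 5×2, 6×1) = 12
P[8] = max(1×12, 2×9, 3×6, …, 6×2, 7×1) = 18
P[9] = max(1×18, 2×12, 3×9, …, 7×2, 8×1) = 27
P[10] = max(1×27, 2×18, 3×12, …, 8×2, 9×1) = 36
P[11] = max(1×36, 2×27, 3×18, …, 9×2, 10×1) = 54
P[12] = max(1×54, 2×36, 3×27, …, 10×2, 11×1) = 81
P[13] = max(1×81, 2×54, 3×36, …, 11×2, 12×1) = 108
P[14] = max(1×108, 2×81, 3×54, …, 12×2, 13×1) = 162
One optimal split: 3 + 3 + 3 + 3 + 2; product 3×3×3×3×2 = 162.

162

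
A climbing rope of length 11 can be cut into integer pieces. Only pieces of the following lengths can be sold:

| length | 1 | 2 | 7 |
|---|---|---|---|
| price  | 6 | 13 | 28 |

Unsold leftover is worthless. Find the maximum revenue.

71

Let f[k] be the best obtainable value from length k. For each k, try every first piece i and keep the best of price[i] + f[k−i].
f[1] = 6
f[2] = max(6+6, 13+0) = 13
f[3] = max(6+13, 13+6) = 19
f[4] = max(6+19, 13+13) = 26
f[5] = max(6+26, 13+19) = 32
f[6] = max(6+32, 13+26) = 39
f[7] = max(6+39, 13+32, 28+0) = 45
f[8] = max(6+45, 13+39, 28+6) = 52
f[9] = max(6+52, 13+45, 28+13) = 58
f[10] = max(6+58, 13+52, 28+19) = 65
f[11] = max(6+65, 13+58, 28+26) = 71
One optimal cutting: 2 + 2 + 2 + 2 + 2 + 1 → €71.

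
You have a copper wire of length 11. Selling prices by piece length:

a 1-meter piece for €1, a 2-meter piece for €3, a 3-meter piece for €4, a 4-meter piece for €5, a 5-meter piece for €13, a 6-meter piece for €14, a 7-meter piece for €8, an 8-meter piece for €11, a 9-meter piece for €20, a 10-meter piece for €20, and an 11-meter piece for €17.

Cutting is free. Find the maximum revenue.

Let v[k] be the best obtainable value from length k. For each k, try every first piece i and keep the best of price[i] + v[k−i].
v[1] = 1
v[2] = 3
v[3] = 4  (first piece 1, then v[2]=3)
v[4] = 6  (first piece 2, then v[2]=3)
v[5] = 13
v[6] = 14  (first piece 1, then v[5]=13)
v[7] = 16  (first piece 2, then v[5]=13)
v[8] = 17  (first piece 1, then v[7]=16)
v[9] = 20
v[10] = 26  (first piece 5, then v[5]=13)
v[11] = 27  (first piece 1, then v[10]=26)
One optimal cutting: 5 + 5 + 1 → €13 + €13 + €1 = €27.

27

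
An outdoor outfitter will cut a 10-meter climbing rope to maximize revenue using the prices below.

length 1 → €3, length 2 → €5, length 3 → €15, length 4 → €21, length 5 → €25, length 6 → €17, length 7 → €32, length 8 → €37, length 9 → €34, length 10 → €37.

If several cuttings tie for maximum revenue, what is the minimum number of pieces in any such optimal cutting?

3

Build r[k] bottom-up: r[k] = max over allowed piece i of (p[i] + r[k−i]).
r[1] = 3
r[2] = 6  (first piece 1, then r[1]=3)
r[3] = 15
r[4] = 21
r[5] = 25
r[6] = 30  (first piece 3, then r[3]=15)
r[7] = 36  (first piece 3, then r[4]=21)
r[8] = 42  (first piece 4, then r[4]=21)
r[9] = 46  (first piece 4, then r[5]=25)
r[10] = 51  (first piece 3, then r[7]=36)
Maximum revenue is €51.
Now minimize piece count subject to staying optimal: for each k, pieces[k] = 1 + min over i with p[i]+r[k−i]=r[k] of pieces[k−i].
pieces[7] = 2
pieces[8] = 2
pieces[9] = 2
pieces[10] = 3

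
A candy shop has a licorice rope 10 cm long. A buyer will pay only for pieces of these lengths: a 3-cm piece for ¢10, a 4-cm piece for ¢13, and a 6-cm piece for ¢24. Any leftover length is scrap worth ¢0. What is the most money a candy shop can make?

37

Build f[k] bottom-up: f[k] = max over allowed piece i of (p[i] + f[k−i]).
f[1] = 0
f[2] = 0
f[3] = 10
f[4] = max(10+0, 13+0) = 13
f[5] = max(10+0, 13+0) = 13
f[6] = max(10+10, 13+0, 24+0) = 24
f[7] = max(10+13, 13+10, 24+0) = 24
f[8] = max(10+13, 13+13, 24+0) = 26
f[9] = max(10+24, 13+13, 24+10) = 34
f[10] = max(10+24, 13+24, 24+13) = 37
One optimal cutting: 6 + 4 → ¢37.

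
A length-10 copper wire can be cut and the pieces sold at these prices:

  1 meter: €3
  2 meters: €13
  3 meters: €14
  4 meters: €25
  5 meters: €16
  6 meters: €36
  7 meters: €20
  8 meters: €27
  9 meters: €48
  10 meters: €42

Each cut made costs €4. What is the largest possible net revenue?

Let net[k] be the best obtainable value from length k. For each k, try every first piece i and keep the best of price[i] + net[k−i] minus the 4 cut fee when i<k.
net[1] = 3
net[2] = 13
net[3] = 14
net[4] = 25
net[5] = 24  (first piece 1, then net[4]=25)
net[6] = 36
net[7] = 35  (first piece 1, then net[6]=36)
net[8] = 46  (first piece 4, then net[4]=25)
net[9] = 48
net[10] = 57  (first piece 4, then net[6]=36)
One optimal plan: pieces 6 + 4 (1 cut) → €61 − €4 = €57.

57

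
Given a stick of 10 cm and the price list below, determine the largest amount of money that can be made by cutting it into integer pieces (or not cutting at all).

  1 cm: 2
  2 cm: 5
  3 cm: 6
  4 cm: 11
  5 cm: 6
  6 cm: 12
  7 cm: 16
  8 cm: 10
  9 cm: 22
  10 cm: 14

Let R[k] be the best obtainable value from length k. For each k, try every first piece i and keep the best of price[i] + R[k−i].
R[1] = 2
R[2] = 5
R[3] = 7  (first piece 1, then R[2]=5)
R[4] = 11
R[5] = 13  (first piece 1, then R[4]=11)
R[6] = 16  (first piece 2, then R[4]=11)
R[7] = 18  (first piece 1, then R[6]=16)
R[8] = 22  (first piece 4, then R[4]=11)
R[9] = 24  (first piece 1, then R[8]=22)
R[10] = 27  (first piece 2, then R[8]=22)
One optimal cutting: 4 + 4 + 2 → 11 + 11 + 5 = 27.

27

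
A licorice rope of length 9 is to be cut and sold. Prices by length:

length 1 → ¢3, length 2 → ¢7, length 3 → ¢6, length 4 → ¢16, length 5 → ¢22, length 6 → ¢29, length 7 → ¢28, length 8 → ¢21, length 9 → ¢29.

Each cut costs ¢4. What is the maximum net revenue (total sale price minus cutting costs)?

Consider every possible first cut. r[k] is the best of p[i]+r[k−i] over all sellable i≤k, charging 4 whenever i<k.
r[1] = 3
r[2] = 7
r[3] = 6  (first piece 1, then r[2]=7)
r[4] = 16
r[5] = 22
r[6] = 29
r[7] = 28  (first piece 1, then r[6]=29)
r[8] = 32  (first piece 2, then r[6]=29)
r[9] = 34  (first piece 4, then r[5]=22)
One optimal plan: pieces 5 + 4 (1 cut) → ¢38 − ¢4 = ¢34.

34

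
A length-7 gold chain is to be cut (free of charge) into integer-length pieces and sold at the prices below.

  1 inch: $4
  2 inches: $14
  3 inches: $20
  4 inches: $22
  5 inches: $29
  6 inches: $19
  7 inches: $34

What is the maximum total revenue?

48

Build r[k] bottom-up: r[k] = max over allowed piece i of (p[i] + r[k−i]).
r[1] = 4
r[2] = max(4+4, 14+0) = 14
r[3] = max(4+14, 14+4, 20+0) = 20
r[4] = max(4+20, 14+14, 20+4, 22+0) = 28
r[5] = max(4+28, 14+20, 20+14, 22+4, 29+0) = 34
r[6] = max(4+34, 14+28, 20+20, 22+14, 29+4, 19+0) = 42
r[7] = max(4+42, 14+34, 20+28, …, 19+4, 34+0) = 48
One optimal cutting: 3 + 2 + 2 → $20 + $14 + $14 = $48.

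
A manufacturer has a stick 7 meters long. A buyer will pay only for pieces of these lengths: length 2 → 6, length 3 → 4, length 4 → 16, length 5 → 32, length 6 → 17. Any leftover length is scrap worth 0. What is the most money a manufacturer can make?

Consider every possible first cut. best[k] is the best of p[i]+best[k−i] over all sellable i≤k.
best[1] = 0
best[2] = 6
best[3] = max(6+0, 4+0) = 6
best[4] = max(6+6, 4+0, 16+0) = 16
best[5] = max(6+6, 4+6, 16+0, 32+0) = 32
best[6] = max(6+16, 4+6, 16+6, 32+0, 17+0) = 32
best[7] = max(6+32, 4+16, 16+6, 32+6, 17+0) = 38
One optimal cutting: 5 + 2 → 38.

38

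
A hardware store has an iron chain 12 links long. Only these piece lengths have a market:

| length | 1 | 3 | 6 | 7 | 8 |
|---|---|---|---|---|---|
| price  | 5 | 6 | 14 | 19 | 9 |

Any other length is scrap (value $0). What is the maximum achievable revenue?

Consider every possible first cut. best[k] is the best of p[i]+best[k−i] over all sellable i≤k.
best[1] = 5
best[2] = 10  (first piece 1, then best[1]=5)
best[3] = max(5+10, 6+0) = 15
best[4] = max(5+15, 6+5) = 20
best[5] = max(5+20, 6+10) = 25
best[6] = max(5+25, 6+15, 14+0) = 30
best[7] = max(5+30, 6+20, 14+5, 19+0) = 35
best[8] = max(5+35, 6+25, 14+10, 19+5, 9+0) = 40
best[9] = max(5+40, 6+30, 14+15, 19+10, 9+5) = 45
best[10] = max(5+45, 6+35, 14+20, 19+15, 9+10) = 50
best[11] = max(5+50, 6+40, 14+25, 19+20, 9+15) = 55
best[12] = max(5+55, 6+45, 14+30, 19+25, 9+20) = 60
One optimal cutting: 1 + 1 + 1 + 1 + 1 + 1 + 1 + 1 + 1 + 1 + 1 + 1 → $60.

60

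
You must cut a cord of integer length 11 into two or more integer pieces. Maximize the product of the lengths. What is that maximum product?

Fill prod[k] for k=2..11: at each k try every first piece i and multiply by the better of (k−i) uncut or prod[k−i].
prod[2] = 1×max(1,0) = 1×1 = 1
prod[3] = 1×max(2,1) = 1×2 = 2
prod[4] = 2×max(2,1) = 2×2 = 4
prod[5] = 2×max(3,2) = 2×3 = 6
prod[6] = 3×max(3,2) = 3×3 = 9
prod[7] = 2×max(5,6) = 2×6 = 12
prod[8] = 2×max(6,9) = 2×9 = 18
prod[9] = 3×max(6,9) = 3×9 = 27
prod[10] = 2×max(8,18) = 2×18 = 36
prod[11] = 2×max(9,27) = 2×27 = 54
One optimal split: 3 + 3 + 3 + 2; product 3×3×3×2 = 54.

54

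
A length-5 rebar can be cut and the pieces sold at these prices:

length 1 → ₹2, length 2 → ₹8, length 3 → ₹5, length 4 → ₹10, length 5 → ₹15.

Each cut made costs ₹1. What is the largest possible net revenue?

Consider every possible first cut. r[k] is the best of p[i]+r[k−i] over all sellable i≤k, charging 1 whenever i<k.
r[1] = 2
r[2] = max(2+2-1, 8+0) = 8
r[3] = max(2+8-1, 8+2-1, 5+0) = 9
r[4] = max(2+9-1, 8+8-1, 5+2-1, 10+0) = 15
r[5] = max(2+15-1, 8+9-1, 5+8-1, 10+2-1, 15+0) = 16
One optimal plan: pieces 2 + 2 + 1 (2 cuts) → ₹18 − ₹2 = ₹16.

16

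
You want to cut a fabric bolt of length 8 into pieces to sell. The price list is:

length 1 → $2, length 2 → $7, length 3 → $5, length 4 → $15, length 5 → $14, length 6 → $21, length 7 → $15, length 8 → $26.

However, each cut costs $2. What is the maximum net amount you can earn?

28

Build v[k] bottom-up: v[k] = max over allowed piece i of (p[i] + v[k−i]) − 2 per cut.
v[1] = 2
v[2] = max(2+2-2, 7+0) = 7
v[3] = max(2+7-2, 7+2-2, 5+0) = 7
v[4] = max(2+7-2, 7+7-2, 5+2-2, 15+0) = 15
v[5] = max(2+15-2, 7+7-2, 5+7-2, 15+2-2, 14+0) = 15
v[6] = max(2+15-2, 7+15-2, 5+7-2, 15+7-2, 14+2-2, 21+0) = 21
v[7] = max(2+21-2, 7+15-2, 5+15-2, …, 21+2-2, 15+0) = 21
v[8] = max(2+21-2, 7+21-2, 5+15-2, …, 15+2-2, 26+0) = 28
One optimal plan: pieces 4 + 4 (1 cut) → $30 − $2 = $28.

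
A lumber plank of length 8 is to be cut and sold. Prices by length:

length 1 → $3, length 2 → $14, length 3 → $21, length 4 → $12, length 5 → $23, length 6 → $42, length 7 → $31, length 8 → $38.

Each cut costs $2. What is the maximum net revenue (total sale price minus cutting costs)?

Consider every possible first cut. v[k] is the best of p[i]+v[k−i] over all sellable i≤k, charging 2 whenever i<k.
v[1] = 3
v[2] = max(3+3-2, 14+0) = 14
v[3] = max(3+14-2, 14+3-2, 21+0) = 21
v[4] = max(3+21-2, 14+14-2, 21+3-2, 12+0) = 26
v[5] = max(3+26-2, 14+21-2, 21+14-2, 12+3-2, 23+0) = 33
v[6] = max(3+33-2, 14+26-2, 21+21-2, 12+14-2, 23+3-2, 42+0) = 42
v[7] = max(3+42-2, 14+33-2, 21+26-2, …, 42+3-2, 31+0) = 45
v[8] = max(3+45-2, 14+42-2, 21+33-2, …, 31+3-2, 38+0) = 54
One optimal plan: pieces 6 + 2 (1 cut) → $56 − $2 = $54.

54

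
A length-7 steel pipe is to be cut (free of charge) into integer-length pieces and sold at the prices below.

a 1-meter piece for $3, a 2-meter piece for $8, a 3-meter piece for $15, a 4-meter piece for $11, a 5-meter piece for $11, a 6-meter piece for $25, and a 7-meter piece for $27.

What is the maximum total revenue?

Build v[k] bottom-up: v[k] = max over allowed piece i of (p[i] + v[k−i]).
v[1] = 3
v[2] = max(3+3, 8+0) = 8
v[3] = max(3+8, 8+3, 15+0) = 15
v[4] = max(3+15, 8+8, 15+3, 11+0) = 18
v[5] = max(3+18, 8+15, 15+8, 11+3, 11+0) = 23
v[6] = max(3+23, 8+18, 15+15, 11+8, 11+3, 25+0) = 30
v[7] = max(3+30, 8+23, 15+18, …, 25+3, 27+0) = 33
One optimal cutting: 3 + 3 + 1 → $15 + $15 + $3 = $33.

33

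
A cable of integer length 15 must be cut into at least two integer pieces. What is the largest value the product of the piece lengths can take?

243

Fill f[k] for k=2..15: at each k try every first piece i and multiply by the better of (k−i) uncut or f[k−i].
f[2] = 1*max(1,0) = 1*1 = 1
f[3] = max(1*2, 2*1) = 2
f[4] = max(1*3, 2*2, 3*1) = 4
f[5] = max(1*4, 2*3, 3*2, 4*1) = 6
f[6] = max(1*6, 2*4, 3*3, 4*2, 5*1) = 9
f[7] = max(1*9, 2*6, 3*4, 4*3, 5*2, 6*1) = 12
f[8] = max(1*12, 2*9, 3*6, …, 6*2, 7*1) = 18
f[9] = max(1*18, 2*12, 3*9, …, 7*2, 8*1) = 27
f[10] = max(1*27, 2*18, 3*12, …, 8*2, 9*1) = 36
f[11] = max(1*36, 2*27, 3*18, …, 9*2, 10*1) = 54
f[12] = max(1*54, 2*36, 3*27, …, 10*2, 11*1) = 81
f[13] = max(1*81, 2*54, 3*36, …, 11*2, 12*1) = 108
f[14] = max(1*108, 2*81, 3*54, …, 12*2, 13*1) = 162
f[15] = max(1*162, 2*108, 3*81, …, 13*2, 14*1) = 243
One optimal split: 3 + 3 + 3 + 3 + 3; product 3*3*3*3*3 = 243.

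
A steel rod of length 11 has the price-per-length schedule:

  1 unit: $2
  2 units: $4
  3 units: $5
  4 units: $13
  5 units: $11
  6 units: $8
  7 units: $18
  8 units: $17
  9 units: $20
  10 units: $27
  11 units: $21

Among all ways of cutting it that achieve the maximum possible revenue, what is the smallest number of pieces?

Let r[k] be the best obtainable value from length k. For each k, try every first piece i and keep the best of price[i] + r[k−i].
r[1] = 2
r[2] = 4  (first piece 1, then r[1]=2)
r[3] = 6  (first piece 1, then r[2]=4)
r[4] = 13
r[5] = 15  (first piece 1, then r[4]=13)
r[6] = 17  (first piece 1, then r[5]=15)
r[7] = 19  (first piece 1, then r[6]=17)
r[8] = 26  (first piece 4, then r[4]=13)
r[9] = 28  (first piece 1, then r[8]=26)
r[10] = 30  (first piece 1, then r[9]=28)
r[11] = 32  (first piece 1, then r[10]=30)
Maximum revenue is $32.
Now minimize piece count subject to staying optimal: for each k, pieces[k] = 1 + min over i with p[i]+r[k−i]=r[k] of pieces[k−i].
pieces[8] = 2
pieces[9] = 3
pieces[10] = 3
pieces[11] = 4

4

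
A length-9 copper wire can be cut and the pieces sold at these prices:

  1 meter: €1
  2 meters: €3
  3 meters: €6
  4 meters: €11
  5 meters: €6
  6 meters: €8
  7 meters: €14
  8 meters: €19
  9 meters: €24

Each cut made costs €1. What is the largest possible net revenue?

Consider every possible first cut. net[k] is the best of p[i]+net[k−i] over all sellable i≤k, charging 1 whenever i<k.
net[1] = 1
net[2] = 3
net[3] = 6
net[4] = 11
net[5] = 11  (first piece 1, then net[4]=11)
net[6] = 13  (first piece 2, then net[4]=11)
net[7] = 16  (first piece 3, then net[4]=11)
net[8] = 21  (first piece 4, then net[4]=11)
net[9] = 24
Best is to make no cuts and sell whole for €24.

24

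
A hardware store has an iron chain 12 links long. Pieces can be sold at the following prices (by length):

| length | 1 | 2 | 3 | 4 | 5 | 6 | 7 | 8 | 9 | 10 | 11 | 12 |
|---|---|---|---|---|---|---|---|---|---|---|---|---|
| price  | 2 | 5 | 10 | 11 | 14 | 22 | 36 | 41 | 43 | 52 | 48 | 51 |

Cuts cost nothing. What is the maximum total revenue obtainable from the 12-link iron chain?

Let best[k] be the best obtainable value from length k. For each k, try every first piece i and keep the best of price[i] + best[k−i].
best[1] = 2
best[2] = max(2+2, 5+0) = 5
best[3] = max(2+5, 5+2, 10+0) = 10
best[4] = max(2+10, 5+5, 10+2, 11+0) = 12
best[5] = max(2+12, 5+10, 10+5, 11+2, 14+0) = 15
best[6] = max(2+15, 5+12, 10+10, 11+5, 14+2, 22+0) = 22
best[7] = max(2+22, 5+15, 10+12, …, 22+2, 36+0) = 36
best[8] = max(2+36, 5+22, 10+15, …, 36+2, 41+0) = 41
best[9] = max(2+41, 5+36, 10+22, …, 41+2, 43+0) = 43
best[10] = max(2+43, 5+41, 10+36, …, 43+2, 52+0) = 52
best[11] = max(2+52, 5+43, 10+41, …, 52+2, 48+0) = 54
best[12] = max(2+54, 5+52, 10+43, …, 48+2, 51+0) = 57
One optimal cutting: 10 + 2 → $52 + $5 = $57.

57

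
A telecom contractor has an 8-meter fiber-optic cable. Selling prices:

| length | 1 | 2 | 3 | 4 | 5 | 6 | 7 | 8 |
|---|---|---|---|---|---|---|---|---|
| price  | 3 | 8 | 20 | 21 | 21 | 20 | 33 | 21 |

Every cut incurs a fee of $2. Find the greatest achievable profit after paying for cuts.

Consider every possible first cut. v[k] is the best of p[i]+v[k−i] over all sellable i≤k, charging 2 whenever i<k.
v[1] = 3
v[2] = 8
v[3] = 20
v[4] = 21  (first piece 1, then v[3]=20)
v[5] = 26  (first piece 2, then v[3]=20)
v[6] = 38  (first piece 3, then v[3]=20)
v[7] = 39  (first piece 1, then v[6]=38)
v[8] = 44  (first piece 2, then v[6]=38)
One optimal plan: pieces 3 + 3 + 2 (2 cuts) → $48 − $4 = $44.

44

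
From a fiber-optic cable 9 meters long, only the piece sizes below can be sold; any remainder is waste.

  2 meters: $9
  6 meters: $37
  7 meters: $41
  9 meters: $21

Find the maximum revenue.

50

Let f[k] be the best obtainable value from length k. For each k, try every first piece i and keep the best of price[i] + f[k−i].
f[1] = 0
f[2] = 9
f[3] = 9
f[4] = 18  (first piece 2, then f[2]=9)
f[5] = 18
f[6] = max(9+18, 37+0) = 37
f[7] = max(9+18, 37+0, 41+0) = 41
f[8] = max(9+37, 37+9, 41+0) = 46
f[9] = max(9+41, 37+9, 41+9, 21+0) = 50
One optimal cutting: 7 + 2 → $50.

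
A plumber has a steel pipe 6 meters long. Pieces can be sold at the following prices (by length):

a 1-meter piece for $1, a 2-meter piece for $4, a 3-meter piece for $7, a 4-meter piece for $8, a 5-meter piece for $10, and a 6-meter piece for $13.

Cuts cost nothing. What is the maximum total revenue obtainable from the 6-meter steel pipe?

14

Build v[k] bottom-up: v[k] = max over allowed piece i of (p[i] + v[k−i]).
v[1] = 1
v[2] = max(1+1, 4+0) = 4
v[3] = max(1+4, 4+1, 7+0) = 7
v[4] = max(1+7, 4+4, 7+1, 8+0) = 8
v[5] = max(1+8, 4+7, 7+4, 8+1, 10+0) = 11
v[6] = max(1+11, 4+8, 7+7, 8+4, 10+1, 13+0) = 14
One optimal cutting: 3 + 3 → $7 + $7 = $14.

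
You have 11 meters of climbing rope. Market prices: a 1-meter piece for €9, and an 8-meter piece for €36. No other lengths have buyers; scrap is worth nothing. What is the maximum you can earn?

Build f[k] bottom-up: f[k] = max over allowed piece i of (p[i] + f[k−i]).
f[1] = 9
f[2] = 18  (first piece 1, then f[1]=9)
f[3] = 27  (first piece 1, then f[2]=18)
f[4] = 36  (first piece 1, then f[3]=27)
f[5] = 45  (first piece 1, then f[4]=36)
f[6] = 54  (first piece 1, then f[5]=45)
f[7] = 63  (first piece 1, then f[6]=54)
f[8] = 72  (first piece 1, then f[7]=63)
f[9] = 81  (first piece 1, then f[8]=72)
f[10] = 90  (first piece 1, then f[9]=81)
f[11] = 99  (first piece 1, then f[10]=90)
One optimal cutting: 1 + 1 + 1 + 1 + 1 + 1 + 1 + 1 + 1 + 1 + 1 → €99.

99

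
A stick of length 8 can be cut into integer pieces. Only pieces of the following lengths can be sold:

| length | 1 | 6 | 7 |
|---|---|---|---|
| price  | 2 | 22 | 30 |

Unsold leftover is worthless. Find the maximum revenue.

Let r[k] be the best obtainable value from length k. For each k, try every first piece i and keep the best of price[i] + r[k−i].
r[1] = 2
r[2] = 4  (first piece 1, then r[1]=2)
r[3] = 6  (first piece 1, then r[2]=4)
r[4] = 8  (first piece 1, then r[3]=6)
r[5] = 10  (first piece 1, then r[4]=8)
r[6] = max(2+10, 22+0) = 22
r[7] = max(2+22, 22+2, 30+0) = 30
r[8] = max(2+30, 22+4, 30+2) = 32
One optimal cutting: 7 + 1 → $32.

32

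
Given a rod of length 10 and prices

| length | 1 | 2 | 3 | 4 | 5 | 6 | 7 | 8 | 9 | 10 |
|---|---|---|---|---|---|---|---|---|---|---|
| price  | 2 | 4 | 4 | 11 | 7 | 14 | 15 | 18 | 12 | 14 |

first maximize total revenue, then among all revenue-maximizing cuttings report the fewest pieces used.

Build r[k] bottom-up: r[k] = max over allowed piece i of (p[i] + r[k−i]).
r[1] = 2
r[2] = max(2+2, 4+0) = 4
r[3] = max(2+4, 4+2, 4+0) = 6
r[4] = max(2+6, 4+4, 4+2, 11+0) = 11
r[5] = max(2+11, 4+6, 4+4, 11+2, 7+0) = 13
r[6] = max(2+13, 4+11, 4+6, 11+4, 7+2, 14+0) = 15
r[7] = max(2+15, 4+13, 4+11, …, 14+2, 15+0) = 17
r[8] = max(2+17, 4+15, 4+13, …, 15+2, 18+0) = 22
r[9] = max(2+22, 4+17, 4+15, …, 18+2, 12+0) = 24
r[10] = max(2+24, 4+22, 4+17, …, 12+2, 14+0) = 26
Maximum revenue is 26.
Now minimize piece count subject to staying optimal: for each k, pieces[k] = 1 + min over i with p[i]+r[k−i]=r[k] of pieces[k−i].
pieces[7] = 3
pieces[8] = 2
pieces[9] = 3
pieces[10] = 3

3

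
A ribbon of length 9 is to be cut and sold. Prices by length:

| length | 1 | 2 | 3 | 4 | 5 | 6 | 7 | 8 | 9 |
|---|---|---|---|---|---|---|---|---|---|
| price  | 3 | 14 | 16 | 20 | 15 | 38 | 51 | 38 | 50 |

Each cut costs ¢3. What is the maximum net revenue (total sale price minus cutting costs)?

Let v[k] be the best obtainable value from length k. For each k, try every first piece i and keep the best of price[i] + v[k−i] minus the 3 cut fee when i<k.
v[1] = 3
v[2] = 14
v[3] = 16
v[4] = 25  (first piece 2, then v[2]=14)
v[5] = 27  (first piece 2, then v[3]=16)
v[6] = 38
v[7] = 51
v[8] = 51  (first piece 1, then v[7]=51)
v[9] = 62  (first piece 2, then v[7]=51)
One optimal plan: pieces 7 + 2 (1 cut) → ¢65 − ¢3 = ¢62.

62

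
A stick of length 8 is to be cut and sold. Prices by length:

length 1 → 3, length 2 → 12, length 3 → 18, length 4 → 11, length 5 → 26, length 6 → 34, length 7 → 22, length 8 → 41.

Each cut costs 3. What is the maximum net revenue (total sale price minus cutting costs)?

43

Build net[k] bottom-up: net[k] = max over allowed piece i of (p[i] + net[k−i]) − 3 per cut.
net[1] = 3
net[2] = max(3+3-3, 12+0) = 12
net[3] = max(3+12-3, 12+3-3, 18+0) = 18
net[4] = max(3+18-3, 12+12-3, 18+3-3, 11+0) = 21
net[5] = max(3+21-3, 12+18-3, 18+12-3, 11+3-3, 26+0) = 27
net[6] = max(3+27-3, 12+21-3, 18+18-3, 11+12-3, 26+3-3, 34+0) = 34
net[7] = max(3+34-3, 12+27-3, 18+21-3, …, 34+3-3, 22+0) = 36
net[8] = max(3+36-3, 12+34-3, 18+27-3, …, 22+3-3, 41+0) = 43
One optimal plan: pieces 6 + 2 (1 cut) → 46 − 3 = 43.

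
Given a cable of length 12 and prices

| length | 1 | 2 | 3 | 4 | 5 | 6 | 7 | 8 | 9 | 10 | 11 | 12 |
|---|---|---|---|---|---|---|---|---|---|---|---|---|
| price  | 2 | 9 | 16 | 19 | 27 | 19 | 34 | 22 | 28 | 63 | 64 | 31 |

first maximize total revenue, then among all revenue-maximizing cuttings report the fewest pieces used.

2

Build r[k] bottom-up: r[k] = max over allowed piece i of (p[i] + r[k−i]).
r[1] = 2
r[2] = 9
r[3] = 16
r[4] = 19
r[5] = 27
r[6] = 32  (first piece 3, then r[3]=16)
r[7] = 36  (first piece 2, then r[5]=27)
r[8] = 43  (first piece 3, then r[5]=27)
r[9] = 48  (first piece 3, then r[6]=32)
r[10] = 63
r[11] = 65  (first piece 1, then r[10]=63)
r[12] = 72  (first piece 2, then r[10]=63)
Maximum revenue is 72.
Now minimize piece count subject to staying optimal: for each k, pieces[k] = 1 + min over i with p[i]+r[k−i]=r[k] of pieces[k−i].
pieces[9] = 3
pieces[10] = 1
pieces[11] = 2
pieces[12] = 2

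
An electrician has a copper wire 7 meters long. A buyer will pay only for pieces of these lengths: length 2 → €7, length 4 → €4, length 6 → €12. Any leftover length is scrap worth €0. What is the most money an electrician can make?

Build r[k] bottom-up: r[k] = max over allowed piece i of (p[i] + r[k−i]).
r[1] = 0
r[2] = 7
r[3] = 7
r[4] = 14  (first piece 2, then r[2]=7)
r[5] = 14
r[6] = 21  (first piece 2, then r[4]=14)
r[7] = 21
One optimal cutting: pieces 2 + 2 + 2 with 1 meter of scrap → €21.

21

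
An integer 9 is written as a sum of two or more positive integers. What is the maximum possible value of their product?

Fill P[k] for k=2..9: at each k try every first piece i and multiply by the better of (k−i) uncut or P[k−i].
Small cases: P[2]=1, P[3]=2, P[4]=4.
P[5] = 2*max(3,2) = 2*3 = 6
P[6] = 3*max(3,2) = 3*3 = 9
P[7] = 2*max(5,6) = 2*6 = 12
P[8] = 2*max(6,9) = 2*9 = 18
P[9] = 3*max(6,9) = 3*9 = 27
One optimal split: 3 + 3 + 3; product 3*3*3 = 27.

27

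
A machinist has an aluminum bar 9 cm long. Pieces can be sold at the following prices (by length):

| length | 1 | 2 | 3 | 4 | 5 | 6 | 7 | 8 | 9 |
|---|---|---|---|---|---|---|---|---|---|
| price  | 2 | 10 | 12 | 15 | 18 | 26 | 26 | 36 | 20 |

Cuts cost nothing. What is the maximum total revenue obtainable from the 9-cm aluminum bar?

42

Consider every possible first cut. r[k] is the best of p[i]+r[k−i] over all sellable i≤k.
r[1] = 2
r[2] = max(2+2, 10+0) = 10
r[3] = max(2+10, 10+2, 12+0) = 12
r[4] = max(2+12, 10+10, 12+2, 15+0) = 20
r[5] = max(2+20, 10+12, 12+10, 15+2, 18+0) = 22
r[6] = max(2+22, 10+20, 12+12, 15+10, 18+2, 26+0) = 30
r[7] = max(2+30, 10+22, 12+20, …, 26+2, 26+0) = 32
r[8] = max(2+32, 10+30, 12+22, …, 26+2, 36+0) = 40
r[9] = max(2+40, 10+32, 12+30, …, 36+2, 20+0) = 42
One optimal cutting: 2 + 2 + 2 + 2 + 1 → $10 + $10 + $10 + $10 + $2 = $42.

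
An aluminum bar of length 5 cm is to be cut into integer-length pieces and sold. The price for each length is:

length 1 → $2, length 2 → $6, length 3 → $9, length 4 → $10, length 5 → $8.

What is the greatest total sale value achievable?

15

Let r[k] be the best obtainable value from length k. For each k, try every first piece i and keep the best of price[i] + r[k−i].
r[1] = 2
r[2] = max(2+2, 6+0) = 6
r[3] = max(2+6, 6+2, 9+0) = 9
r[4] = max(2+9, 6+6, 9+2, 10+0) = 12
r[5] = max(2+12, 6+9, 9+6, 10+2, 8+0) = 15
One optimal cutting: 3 + 2 → $9 + $6 = $15.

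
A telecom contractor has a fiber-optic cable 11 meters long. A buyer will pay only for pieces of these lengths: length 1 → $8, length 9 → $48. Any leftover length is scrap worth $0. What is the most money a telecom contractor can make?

Build r[k] bottom-up: r[k] = max over allowed piece i of (p[i] + r[k−i]).
r[1] = 8
r[2] = 16  (first piece 1, then r[1]=8)
r[3] = 24  (first piece 1, then r[2]=16)
r[4] = 32  (first piece 1, then r[3]=24)
r[5] = 40  (first piece 1, then r[4]=32)
r[6] = 48  (first piece 1, then r[5]=40)
r[7] = 56  (first piece 1, then r[6]=48)
r[8] = 64  (first piece 1, then r[7]=56)
r[9] = max(8+64, 48+0) = 72
r[10] = max(8+72, 48+8) = 80
r[11] = max(8+80, 48+16) = 88
One optimal cutting: 1 + 1 + 1 + 1 + 1 + 1 + 1 + 1 + 1 + 1 + 1 → $88.

88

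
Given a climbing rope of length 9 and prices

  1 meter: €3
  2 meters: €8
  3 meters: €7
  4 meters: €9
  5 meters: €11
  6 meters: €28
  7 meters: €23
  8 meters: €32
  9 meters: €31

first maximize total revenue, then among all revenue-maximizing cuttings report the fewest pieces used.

3

Build r[k] bottom-up: r[k] = max over allowed piece i of (p[i] + r[k−i]).
r[1] = 3
r[2] = max(3+3, 8+0) = 8
r[3] = max(3+8, 8+3, 7+0) = 11
r[4] = max(3+11, 8+8, 7+3, 9+0) = 16
r[5] = max(3+16, 8+11, 7+8, 9+3, 11+0) = 19
r[6] = max(3+19, 8+16, 7+11, 9+8, 11+3, 28+0) = 28
r[7] = max(3+28, 8+19, 7+16, …, 28+3, 23+0) = 31
r[8] = max(3+31, 8+28, 7+19, …, 23+3, 32+0) = 36
r[9] = max(3+36, 8+31, 7+28, …, 32+3, 31+0) = 39
Maximum revenue is €39.
Now minimize piece count subject to staying optimal: for each k, pieces[k] = 1 + min over i with p[i]+r[k−i]=r[k] of pieces[k−i].
pieces[6] = 1
pieces[7] = 2
pieces[8] = 2
pieces[9] = 3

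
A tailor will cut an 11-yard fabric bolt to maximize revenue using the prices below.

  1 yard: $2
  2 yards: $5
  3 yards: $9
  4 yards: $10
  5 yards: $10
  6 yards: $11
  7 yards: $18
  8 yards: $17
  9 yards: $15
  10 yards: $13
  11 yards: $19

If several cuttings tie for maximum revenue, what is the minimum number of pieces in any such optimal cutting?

Let r[k] be the best obtainable value from length k. For each k, try every first piece i and keep the best of price[i] + r[k−i].
r[1] = 2
r[2] = 5
r[3] = 9
r[4] = 11  (first piece 1, then r[3]=9)
r[5] = 14  (first piece 2, then r[3]=9)
r[6] = 18  (first piece 3, then r[3]=9)
r[7] = 20  (first piece 1, then r[6]=18)
r[8] = 23  (first piece 2, then r[6]=18)
r[9] = 27  (first piece 3, then r[6]=18)
r[10] = 29  (first piece 1, then r[9]=27)
r[11] = 32  (first piece 2, then r[9]=27)
Maximum revenue is $32.
Now minimize piece count subject to staying optimal: for each k, pieces[k] = 1 + min over i with p[i]+r[k−i]=r[k] of pieces[k−i].
pieces[8] = 3
pieces[9] = 3
pieces[10] = 4
pieces[11] = 4

4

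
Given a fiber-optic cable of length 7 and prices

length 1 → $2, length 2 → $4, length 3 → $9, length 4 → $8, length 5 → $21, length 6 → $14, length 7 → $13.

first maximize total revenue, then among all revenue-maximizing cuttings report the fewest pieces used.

Build r[k] bottom-up: r[k] = max over allowed piece i of (p[i] + r[k−i]).
r[1] = 2
r[2] = max(2+2, 4+0) = 4
r[3] = max(2+4, 4+2, 9+0) = 9
r[4] = max(2+9, 4+4, 9+2, 8+0) = 11
r[5] = max(2+11, 4+9, 9+4, 8+2, 21+0) = 21
r[6] = max(2+21, 4+11, 9+9, 8+4, 21+2, 14+0) = 23
r[7] = max(2+23, 4+21, 9+11, …, 14+2, 13+0) = 25
Maximum revenue is $25.
Now minimize piece count subject to staying optimal: for each k, pieces[k] = 1 + min over i with p[i]+r[k−i]=r[k] of pieces[k−i].
pieces[4] = 2
pieces[5] = 1
pieces[6] = 2
pieces[7] = 2

2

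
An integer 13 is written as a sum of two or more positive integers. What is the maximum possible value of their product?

Define m[k] = max over 1≤i<k of i · max(k−i, m[k−i]); the inner max lets the remainder stay uncut if that's better.
Small cases: m[2]=1, m[3]=2, m[4]=4, m[5]=6.
m[6] = max(1*6, 2*4, 3*3, 4*2, 5*1) = 9
m[7] = max(1*9, 2*6, 3*4, 4*3, 5*2, 6*1) = 12
m[8] = max(1*12, 2*9, 3*6, …, 6*2, 7*1) = 18
m[9] = max(1*18, 2*12, 3*9, …, 7*2, 8*1) = 27
m[10] = max(1*27, 2*18, 3*12, …, 8*2, 9*1) = 36
m[11] = max(1*36, 2*27, 3*18, …, 9*2, 10*1) = 54
m[12] = max(1*54, 2*36, 3*27, …, 10*2, 11*1) = 81
m[13] = max(1*81, 2*54, 3*36, …, 11*2, 12*1) = 108
One optimal split: 3 + 3 + 3 + 2 + 2; product 3*3*3*2*2 = 108.

108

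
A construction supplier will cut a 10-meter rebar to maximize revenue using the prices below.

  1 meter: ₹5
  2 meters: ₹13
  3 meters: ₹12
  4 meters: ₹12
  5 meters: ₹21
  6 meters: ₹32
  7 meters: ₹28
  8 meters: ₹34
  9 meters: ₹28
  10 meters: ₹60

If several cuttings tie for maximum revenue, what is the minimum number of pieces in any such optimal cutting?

5

Consider every possible first cut. r[k] is the best of p[i]+r[k−i] over all sellable i≤k.
r[1] = 5
r[2] = max(5+5, 13+0) = 13
r[3] = max(5+13, 13+5, 12+0) = 18
r[4] = max(5+18, 13+13, 12+5, 12+0) = 26
r[5] = max(5+26, 13+18, 12+13, 12+5, 21+0) = 31
r[6] = max(5+31, 13+26, 12+18, 12+13, 21+5, 32+0) = 39
r[7] = max(5+39, 13+31, 12+26, …, 32+5, 28+0) = 44
r[8] = max(5+44, 13+39, 12+31, …, 28+5, 34+0) = 52
r[9] = max(5+52, 13+44, 12+39, …, 34+5, 28+0) = 57
r[10] = max(5+57, 13+52, 12+44, …, 28+5, 60+0) = 65
Maximum revenue is ₹65.
Now minimize piece count subject to staying optimal: for each k, pieces[k] = 1 + min over i with p[i]+r[k−i]=r[k] of pieces[k−i].
pieces[7] = 4
pieces[8] = 4
pieces[9] = 5
pieces[10] = 5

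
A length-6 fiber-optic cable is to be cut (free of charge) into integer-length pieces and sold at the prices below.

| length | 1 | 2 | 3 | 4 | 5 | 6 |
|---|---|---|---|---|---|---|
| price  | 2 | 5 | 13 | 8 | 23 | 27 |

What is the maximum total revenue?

Let R[k] be the best obtainable value from length k. For each k, try every first piece i and keep the best of price[i] + R[k−i].
R[1] = 2
R[2] = 5
R[3] = 13
R[4] = 15  (first piece 1, then R[3]=13)
R[5] = 23
R[6] = 27
Best is to sell the whole 6-meter piece uncut for $27.

27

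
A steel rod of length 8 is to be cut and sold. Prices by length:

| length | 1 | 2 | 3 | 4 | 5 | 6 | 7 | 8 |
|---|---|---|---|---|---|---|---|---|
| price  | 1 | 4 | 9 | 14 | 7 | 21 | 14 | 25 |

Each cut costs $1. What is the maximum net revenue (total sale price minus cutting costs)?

Build v[k] bottom-up: v[k] = max over allowed piece i of (p[i] + v[k−i]) − 1 per cut.
v[1] = 1
v[2] = max(1+1-1, 4+0) = 4
v[3] = max(1+4-1, 4+1-1, 9+0) = 9
v[4] = max(1+9-1, 4+4-1, 9+1-1, 14+0) = 14
v[5] = max(1+14-1, 4+9-1, 9+4-1, 14+1-1, 7+0) = 14
v[6] = max(1+14-1, 4+14-1, 9+9-1, 14+4-1, 7+1-1, 21+0) = 21
v[7] = max(1+21-1, 4+14-1, 9+14-1, …, 21+1-1, 14+0) = 22
v[8] = max(1+22-1, 4+21-1, 9+14-1, …, 14+1-1, 25+0) = 27
One optimal plan: pieces 4 + 4 (1 cut) → $28 − $1 = $27.

27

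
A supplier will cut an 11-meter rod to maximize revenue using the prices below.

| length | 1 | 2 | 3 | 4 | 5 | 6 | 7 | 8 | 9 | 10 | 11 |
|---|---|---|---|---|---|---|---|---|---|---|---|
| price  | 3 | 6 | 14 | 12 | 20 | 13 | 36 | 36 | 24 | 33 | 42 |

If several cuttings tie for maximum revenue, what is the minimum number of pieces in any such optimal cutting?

3

Consider every possible first cut. r[k] is the best of p[i]+r[k−i] over all sellable i≤k.
r[1] = 3
r[2] = 6  (first piece 1, then r[1]=3)
r[3] = 14
r[4] = 17  (first piece 1, then r[3]=14)
r[5] = 20  (first piece 1, then r[4]=17)
r[6] = 28  (first piece 3, then r[3]=14)
r[7] = 36
r[8] = 39  (first piece 1, then r[7]=36)
r[9] = 42  (first piece 1, then r[8]=39)
r[10] = 50  (first piece 3, then r[7]=36)
r[11] = 53  (first piece 1, then r[10]=50)
Maximum revenue is €53.
Now minimize piece count subject to staying optimal: for each k, pieces[k] = 1 + min over i with p[i]+r[k−i]=r[k] of pieces[k−i].
pieces[8] = 2
pieces[9] = 2
pieces[10] = 2
pieces[11] = 3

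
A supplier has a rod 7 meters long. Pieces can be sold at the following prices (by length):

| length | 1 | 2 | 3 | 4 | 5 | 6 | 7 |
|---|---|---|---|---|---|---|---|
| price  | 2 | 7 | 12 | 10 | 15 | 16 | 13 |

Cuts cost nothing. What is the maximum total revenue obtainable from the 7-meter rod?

Consider every possible first cut. R[k] is the best of p[i]+R[k−i] over all sellable i≤k.
R[1] = 2
R[2] = 7
R[3] = 12
R[4] = 14  (first piece 1, then R[3]=12)
R[5] = 19  (first piece 2, then R[3]=12)
R[6] = 24  (first piece 3, then R[3]=12)
R[7] = 26  (first piece 1, then R[6]=24)
One optimal cutting: 3 + 3 + 1 → 12 + 12 + 2 = 26.

26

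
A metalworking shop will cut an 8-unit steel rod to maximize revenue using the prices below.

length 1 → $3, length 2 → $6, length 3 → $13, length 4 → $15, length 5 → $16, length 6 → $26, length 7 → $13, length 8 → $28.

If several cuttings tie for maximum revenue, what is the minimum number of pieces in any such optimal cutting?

2

Consider every possible first cut. r[k] is the best of p[i]+r[k−i] over all sellable i≤k.
r[1] = 3
r[2] = max(3+3, 6+0) = 6
r[3] = max(3+6, 6+3, 13+0) = 13
r[4] = max(3+13, 6+6, 13+3, 15+0) = 16
r[5] = max(3+16, 6+13, 13+6, 15+3, 16+0) = 19
r[6] = max(3+19, 6+16, 13+13, 15+6, 16+3, 26+0) = 26
r[7] = max(3+26, 6+19, 13+16, …, 26+3, 13+0) = 29
r[8] = max(3+29, 6+26, 13+19, …, 13+3, 28+0) = 32
Maximum revenue is $32.
Now minimize piece count subject to staying optimal: for each k, pieces[k] = 1 + min over i with p[i]+r[k−i]=r[k] of pieces[k−i].
pieces[5] = 2
pieces[6] = 1
pieces[7] = 2
pieces[8] = 2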